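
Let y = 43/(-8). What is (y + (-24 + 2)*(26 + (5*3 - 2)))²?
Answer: 47706649/64 ≈ 7.4542e+5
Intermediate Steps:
y = -43/8 (y = 43*(-⅛) = -43/8 ≈ -5.3750)
(y + (-24 + 2)*(26 + (5*3 - 2)))² = (-43/8 + (-24 + 2)*(26 + (5*3 - 2)))² = (-43/8 - 22*(26 + (15 - 2)))² = (-43/8 - 22*(26 + 13))² = (-43/8 - 22*39)² = (-43/8 - 858)² = (-6907/8)² = 47706649/64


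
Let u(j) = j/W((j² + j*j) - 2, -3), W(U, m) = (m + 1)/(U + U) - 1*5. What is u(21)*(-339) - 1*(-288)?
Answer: 836912/489 ≈ 1711.5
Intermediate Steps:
W(U, m) = -5 + (1 + m)/(2*U) (W(U, m) = (1 + m)/((2*U)) - 5 = (1 + m)*(1/(2*U)) - 5 = (1 + m)/(2*U) - 5 = -5 + (1 + m)/(2*U))
u(j) = 2*j*(-2 + 2*j²)/(18 - 20*j²) (u(j) = j/(((1 - 3 - 10*((j² + j*j) - 2))/(2*((j² + j*j) - 2)))) = j/(((1 - 3 - 10*((j² + j²) - 2))/(2*((j² + j²) - 2)))) = j/(((1 - 3 - 10*(2*j² - 2))/(2*(2*j² - 2)))) = j/(((1 - 3 - 10*(-2 + 2*j²))/(2*(-2 + 2*j²)))) = j/(((1 - 3 + (20 - 20*j²))/(2*(-2 + 2*j²)))) = j/(((18 - 20*j²)/(2*(-2 + 2*j²)))) = j*(2*(-2 + 2*j²)/(18 - 20*j²)) = 2*j*(-2 + 2*j²)/(18 - 20*j²))
u(21)*(-339) - 1*(-288) = (2*21*(1 - 1*21²)/(-9 + 10*21²))*(-339) - 1*(-288) = (2*21*(1 - 1*441)/(-9 + 10*441))*(-339) + 288 = (2*21*(1 - 441)/(-9 + 4410))*(-339) + 288 = (2*21*(-440)/4401)*(-339) + 288 = (2*21*(1/4401)*(-440))*(-339) + 288 = -6160/1467*(-339) + 288 = 696080/489 + 288 = 836912/489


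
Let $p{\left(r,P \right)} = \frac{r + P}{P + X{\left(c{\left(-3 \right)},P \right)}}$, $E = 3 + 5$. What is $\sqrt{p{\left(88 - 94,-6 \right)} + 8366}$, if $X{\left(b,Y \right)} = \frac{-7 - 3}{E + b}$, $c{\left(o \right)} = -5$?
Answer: $\frac{\sqrt{409997}}{7} \approx 91.473$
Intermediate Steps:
$E = 8$
$X{\left(b,Y \right)} = - \frac{10}{8 + b}$ ($X{\left(b,Y \right)} = \frac{-7 - 3}{8 + b} = - \frac{10}{8 + b}$)
$p{\left(r,P \right)} = \frac{P + r}{- \frac{10}{3} + P}$ ($p{\left(r,P \right)} = \frac{r + P}{P - \frac{10}{8 - 5}} = \frac{P + r}{P - \frac{10}{3}} = \frac{P + r}{- \frac{10}{3} + P}$)
$\sqrt{p{\left(88 - 94,-6 \right)} + 8366} = \sqrt{\frac{3 \left(-6 + \left(88 - 94\right)\right)}{-10 + 3 \left(-6\right)} + 8366} = \sqrt{\frac{3 \left(-6 + \left(88 - 94\right)\right)}{-10 - 18} + 8366} = \sqrt{\frac{3 \left(-6 - 6\right)}{-28} + 8366} = \sqrt{3 \left(- \frac{1}{28}\right) \left(-12\right) + 8366} = \sqrt{\frac{9}{7} + 8366} = \sqrt{\frac{58571}{7}} = \frac{\sqrt{409997}}{7}$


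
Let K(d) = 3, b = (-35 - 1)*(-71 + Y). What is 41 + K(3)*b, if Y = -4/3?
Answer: 7853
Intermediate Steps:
Y = -4/3 (Y = -4*⅓ = -4/3 ≈ -1.3333)
b = 2604 (b = (-35 - 1)*(-71 - 4/3) = -36*(-217/3) = 2604)
41 + K(3)*b = 41 + 3*2604 = 41 + 7812 = 7853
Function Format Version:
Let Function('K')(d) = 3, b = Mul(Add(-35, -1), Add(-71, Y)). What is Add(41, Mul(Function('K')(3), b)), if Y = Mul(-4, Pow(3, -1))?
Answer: 7853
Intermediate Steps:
Y = Rational(-4, 3) (Y = Mul(-4, Rational(1, 3)) = Rational(-4, 3) ≈ -1.3333)
b = 2604 (b = Mul(Add(-35, -1), Add(-71, Rational(-4, 3))) = Mul(-36, Rational(-217, 3)) = 2604)
Add(41, Mul(Function('K')(3), b)) = Add(41, Mul(3, 2604)) = Add(41, 7812) = 7853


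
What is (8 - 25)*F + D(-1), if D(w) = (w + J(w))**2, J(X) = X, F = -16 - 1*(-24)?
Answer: -132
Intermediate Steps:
F = 8 (F = -16 + 24 = 8)
D(w) = 4*w**2 (D(w) = (w + w)**2 = (2*w)**2 = 4*w**2)
(8 - 25)*F + D(-1) = (8 - 25)*8 + 4*(-1)**2 = -17*8 + 4*1 = -136 + 4 = -132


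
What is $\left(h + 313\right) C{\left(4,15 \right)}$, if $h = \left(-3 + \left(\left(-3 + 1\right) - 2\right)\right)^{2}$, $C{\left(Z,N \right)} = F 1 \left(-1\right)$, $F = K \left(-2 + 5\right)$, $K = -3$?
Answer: $3258$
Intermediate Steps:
$F = -9$ ($F = - 3 \left(-2 + 5\right) = \left(-3\right) 3 = -9$)
$C{\left(Z,N \right)} = 9$ ($C{\left(Z,N \right)} = \left(-9\right) 1 \left(-1\right) = \left(-9\right) \left(-1\right) = 9$)
$h = 49$ ($h = \left(-3 - 4\right)^{2} = \left(-7\right)^{2} = 49$)
$\left(h + 313\right) C{\left(4,15 \right)} = \left(49 + 313\right) 9 = 362 \cdot 9 = 3258$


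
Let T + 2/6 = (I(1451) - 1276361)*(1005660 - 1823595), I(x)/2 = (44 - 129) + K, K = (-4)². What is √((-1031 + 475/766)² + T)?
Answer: √5513657203980332961/2298 ≈ 1.0218e+6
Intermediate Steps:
K = 16
I(x) = -138 (I(x) = 2*((44 - 129) + 16) = 2*(-85 + 16) = 2*(-69) = -138)
T = 3132279628694/3 (T = -⅓ + (-138 - 1276361)*(1005660 - 1823595) = -⅓ - 1276499*(-817935) = -⅓ + 1044093209565 = 3132279628694/3 ≈ 1.0441e+12)
√((-1031 + 475/766)² + T) = √((-1031 + 475/766)² + 3132279628694/3) = √((-789271/766)² + 3132279628694/3) = √(622948711441/586756 + 3132279628694/3) = √(1837885734660110987/1760268) = √5513657203980332961/2298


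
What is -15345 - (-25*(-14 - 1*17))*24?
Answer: -33945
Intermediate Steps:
-15345 - (-25*(-14 - 1*17))*24 = -15345 - (-25*(-14 - 17))*24 = -15345 - (-25*(-31))*24 = -15345 - 775*24 = -15345 - 1*18600 = -15345 - 18600 = -33945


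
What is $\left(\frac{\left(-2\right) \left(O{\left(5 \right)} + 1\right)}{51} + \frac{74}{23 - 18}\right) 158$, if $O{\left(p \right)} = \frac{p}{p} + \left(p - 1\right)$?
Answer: $\frac{195604}{85} \approx 2301.2$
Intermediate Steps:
$O{\left(p \right)} = p$ ($O{\left(p \right)} = 1 + \left(-1 + p\right) = p$)
$\left(\frac{\left(-2\right) \left(O{\left(5 \right)} + 1\right)}{51} + \frac{74}{23 - 18}\right) 158 = \left(\frac{\left(-2\right) \left(5 + 1\right)}{51} + \frac{74}{23 - 18}\right) 158 = \left(\left(-2\right) 6 \cdot \frac{1}{51} + \frac{74}{5}\right) 158 = \left(\left(-12\right) \frac{1}{51} + 74 \cdot \frac{1}{5}\right) 158 = \left(- \frac{4}{17} + \frac{74}{5}\right) 158 = \frac{1238}{85} \cdot 158 = \frac{195604}{85}$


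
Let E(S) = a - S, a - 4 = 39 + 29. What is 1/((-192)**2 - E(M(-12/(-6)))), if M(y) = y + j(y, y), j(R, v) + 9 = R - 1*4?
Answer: 1/36783 ≈ 2.7186e-5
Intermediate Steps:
a = 72 (a = 4 + (39 + 29) = 4 + 68 = 72)
j(R, v) = -13 + R (j(R, v) = -9 + (R - 1*4) = -9 + (R - 4) = -9 + (-4 + R) = -13 + R)
M(y) = -13 + 2*y (M(y) = y + (-13 + y) = -13 + 2*y)
E(S) = 72 - S
1/((-192)**2 - E(M(-12/(-6)))) = 1/((-192)**2 - (72 - (-13 + 2*(-12/(-6))))) = 1/(36864 - (72 - (-13 + 2*(-12*(-1/6))))) = 1/(36864 - (72 - (-13 + 2*2))) = 1/(36864 - (72 - (-13 + 4))) = 1/(36864 - (72 - 1*(-9))) = 1/(36864 - (72 + 9)) = 1/(36864 - 1*81) = 1/(36864 - 81) = 1/36783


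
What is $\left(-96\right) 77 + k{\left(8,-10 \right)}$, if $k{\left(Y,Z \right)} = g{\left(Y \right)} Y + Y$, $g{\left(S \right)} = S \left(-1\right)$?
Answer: $-7448$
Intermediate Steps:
$g{\left(S \right)} = - S$
$k{\left(Y,Z \right)} = Y - Y^{2}$ ($k{\left(Y,Z \right)} = - Y Y + Y = - Y^{2} + Y = Y - Y^{2}$)
$\left(-96\right) 77 + k{\left(8,-10 \right)} = \left(-96\right) 77 + 8 \left(1 - 8\right) = -7392 + 8 \left(1 - 8\right) = -7392 + 8 \left(-7\right) = -7392 - 56 = -7448$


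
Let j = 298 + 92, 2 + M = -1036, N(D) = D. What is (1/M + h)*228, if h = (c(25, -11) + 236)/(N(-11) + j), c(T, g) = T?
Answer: 10280482/65567 ≈ 156.79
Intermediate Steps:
M = -1038 (M = -2 - 1036 = -1038)
j = 390
h = 261/379 (h = (25 + 236)/(-11 + 390) = 261/379 ≈ 0.68865)
(1/M + h)*228 = (1/(-1038) + 261/379)*228 = (-1/1038 + 261/379)*228 = (270539/393402)*228 = 10280482/65567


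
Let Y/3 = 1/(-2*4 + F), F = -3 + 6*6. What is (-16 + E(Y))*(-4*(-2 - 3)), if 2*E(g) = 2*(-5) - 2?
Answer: -440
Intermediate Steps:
F = 33 (F = -3 + 36 = 33)
Y = 3/25 (Y = 3/(-2*4 + 33) = 3/(-8 + 33) = 3/25 ≈ 0.12000)
E(g) = -6 (E(g) = (2*(-5) - 2)/2 = (-10 - 2)/2 = (½)*(-12) = -6)
(-16 + E(Y))*(-4*(-2 - 3)) = (-16 - 6)*(-4*(-2 - 3)) = -(-88)*(-5) = -22*20 = -440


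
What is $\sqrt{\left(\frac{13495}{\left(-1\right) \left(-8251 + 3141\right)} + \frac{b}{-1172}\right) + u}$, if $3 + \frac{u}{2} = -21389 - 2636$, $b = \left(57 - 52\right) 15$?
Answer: $\frac{i \sqrt{4308849868896349}}{299446} \approx 219.21 i$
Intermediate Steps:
$b = 75$ ($b = 5 \cdot 15 = 75$)
$u = -48056$ ($u = -6 + 2 \left(-21389 - 2636\right) = -6 + 2 \left(-24025\right) = -6 - 48050 = -48056$)
$\sqrt{\left(\frac{13495}{\left(-1\right) \left(-8251 + 3141\right)} + \frac{b}{-1172}\right) + u} = \sqrt{\left(\frac{13495}{\left(-1\right) \left(-8251 + 3141\right)} + \frac{75}{-1172}\right) - 48056} = \sqrt{\left(\frac{13495}{\left(-1\right) \left(-5110\right)} + 75 \left(- \frac{1}{1172}\right)\right) - 48056} = \sqrt{\left(\frac{13495}{5110} - \frac{75}{1172}\right) - 48056} = \sqrt{\left(13495 \cdot \frac{1}{5110} - \frac{75}{1172}\right) - 48056} = \sqrt{\left(\frac{2699}{1022} - \frac{75}{1172}\right) - 48056} = \sqrt{\frac{1543289}{598892} - 48056} = \sqrt{- \frac{28778810663}{598892}} = \frac{i \sqrt{4308849868896349}}{299446}$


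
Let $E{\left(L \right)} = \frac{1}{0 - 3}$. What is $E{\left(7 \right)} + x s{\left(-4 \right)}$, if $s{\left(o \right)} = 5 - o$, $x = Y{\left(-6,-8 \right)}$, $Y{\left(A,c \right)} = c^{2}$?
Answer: $\frac{1727}{3} \approx 575.67$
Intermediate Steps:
$x = 64$ ($x = \left(-8\right)^{2} = 64$)
$E{\left(L \right)} = - \frac{1}{3}$ ($E{\left(L \right)} = \frac{1}{-3} = - \frac{1}{3}$)
$E{\left(7 \right)} + x s{\left(-4 \right)} = - \frac{1}{3} + 64 \left(5 - -4\right) = - \frac{1}{3} + 64 \left(5 + 4\right) = - \frac{1}{3} + 64 \cdot 9 = - \frac{1}{3} + 576 = \frac{1727}{3}$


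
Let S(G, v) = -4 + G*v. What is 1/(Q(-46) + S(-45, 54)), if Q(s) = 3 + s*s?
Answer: -1/315 ≈ -0.0031746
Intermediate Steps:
Q(s) = 3 + s²
1/(Q(-46) + S(-45, 54)) = 1/((3 + (-46)²) + (-4 - 45*54)) = 1/((3 + 2116) + (-4 - 2430)) = 1/(2119 - 2434) = 1/(-315) = -1/315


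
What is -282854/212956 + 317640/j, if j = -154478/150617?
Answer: -2547070303467373/8224254242 ≈ -3.0970e+5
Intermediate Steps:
j = -154478/150617 (j = -154478*1/150617 = -154478/150617 ≈ -1.0256)
-282854/212956 + 317640/j = -282854/212956 + 317640/(-154478/150617) = -282854*1/212956 + 317640*(-150617/154478) = -141427/106478 - 23920991940/77239 = -2547070303467373/8224254242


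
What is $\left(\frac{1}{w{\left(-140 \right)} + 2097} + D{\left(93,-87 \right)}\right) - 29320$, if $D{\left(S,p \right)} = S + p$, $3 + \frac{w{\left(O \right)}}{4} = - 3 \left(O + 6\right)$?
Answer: $- \frac{108256601}{3693} \approx -29314.0$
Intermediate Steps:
$w{\left(O \right)} = -84 - 12 O$ ($w{\left(O \right)} = -12 + 4 \left(- 3 \left(O + 6\right)\right) = -12 + 4 \left(- 3 \left(6 + O\right)\right) = -12 + 4 \left(-18 - 3 O\right) = -12 - \left(72 + 12 O\right) = -84 - 12 O$)
$\left(\frac{1}{w{\left(-140 \right)} + 2097} + D{\left(93,-87 \right)}\right) - 29320 = \left(\frac{1}{\left(-84 - -1680\right) + 2097} + \left(93 - 87\right)\right) - 29320 = \left(\frac{1}{\left(-84 + 1680\right) + 2097} + 6\right) - 29320 = \left(\frac{1}{1596 + 2097} + 6\right) - 29320 = \left(\frac{1}{3693} + 6\right) - 29320 = \frac{22159}{3693} - 29320 = - \frac{108256601}{3693}$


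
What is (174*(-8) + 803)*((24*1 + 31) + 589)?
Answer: -379316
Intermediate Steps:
(174*(-8) + 803)*((24*1 + 31) + 589) = (-1392 + 803)*((24 + 31) + 589) = -589*(55 + 589) = -589*644 = -379316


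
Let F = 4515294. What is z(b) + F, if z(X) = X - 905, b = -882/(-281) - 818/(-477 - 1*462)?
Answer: 1191163225207/263859 ≈ 4.5144e+6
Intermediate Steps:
b = 1058056/263859 (b = -882*(-1/281) - 818/(-477 - 462) = 882/281 - 818/(-939) = 882/281 - 818*(-1/939) = 882/281 + 818/939 = 1058056/263859 ≈ 4.0099)
z(X) = -905 + X
z(b) + F = (-905 + 1058056/263859) + 4515294 = -237734339/263859 + 4515294 = 1191163225207/263859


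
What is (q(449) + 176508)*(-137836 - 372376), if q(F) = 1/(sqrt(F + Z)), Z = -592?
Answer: -90056499696 + 510212*I*sqrt(143)/143 ≈ -9.0057e+10 + 42666.0*I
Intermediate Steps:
q(F) = 1/sqrt(-592 + F) (q(F) = 1/(sqrt(F - 592)) = 1/(sqrt(-592 + F)) = 1/sqrt(-592 + F))
(q(449) + 176508)*(-137836 - 372376) = (1/sqrt(-592 + 449) + 176508)*(-137836 - 372376) = (1/sqrt(-143) + 176508)*(-510212) = (-I*sqrt(143)/143 + 176508)*(-510212) = (176508 - I*sqrt(143)/143)*(-510212) = -90056499696 + 510212*I*sqrt(143)/143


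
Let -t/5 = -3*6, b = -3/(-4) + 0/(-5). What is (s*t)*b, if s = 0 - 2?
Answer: -135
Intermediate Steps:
s = -2
b = 3/4 (b = -3*(-1/4) + 0*(-1/5) = 3/4 + 0 = 3/4 ≈ 0.75000)
t = 90 (t = -(-15)*6 = -5*(-18) = 90)
(s*t)*b = -2*90*(3/4) = -180*3/4 = -135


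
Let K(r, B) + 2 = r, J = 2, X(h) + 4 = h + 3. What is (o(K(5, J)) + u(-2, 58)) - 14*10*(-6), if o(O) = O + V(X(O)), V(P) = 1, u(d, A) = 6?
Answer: 850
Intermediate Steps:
X(h) = -1 + h (X(h) = -4 + (h + 3) = -4 + (3 + h) = -1 + h)
K(r, B) = -2 + r
o(O) = 1 + O (o(O) = O + 1 = 1 + O)
(o(K(5, J)) + u(-2, 58)) - 14*10*(-6) = ((1 + (-2 + 5)) + 6) - 14*10*(-6) = ((1 + 3) + 6) - 140*(-6) = (4 + 6) + 840 = 10 + 840 = 850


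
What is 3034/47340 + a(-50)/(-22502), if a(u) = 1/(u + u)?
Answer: 341357707/5326223400 ≈ 0.064090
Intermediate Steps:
a(u) = 1/(2*u)
3034/47340 + a(-50)/(-22502) = 3034/47340 + ((½)/(-50))/(-22502) = 3034*(1/47340) + ((½)*(-1/50))*(-1/22502) = 1517/23670 - 1/100*(-1/22502) = 1517/23670 + 1/2250200 = 341357707/5326223400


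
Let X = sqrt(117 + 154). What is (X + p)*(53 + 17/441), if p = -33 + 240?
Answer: 537970/49 + 23390*sqrt(271)/441 ≈ 11852.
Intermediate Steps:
X = sqrt(271) ≈ 16.462
p = 207
(X + p)*(53 + 17/441) = (sqrt(271) + 207)*(53 + 17/441) = (207 + sqrt(271))*(53 + 17*(1/441)) = (207 + sqrt(271))*(53 + 17/441) = (207 + sqrt(271))*(23390/441) = 537970/49 + 23390*sqrt(271)/441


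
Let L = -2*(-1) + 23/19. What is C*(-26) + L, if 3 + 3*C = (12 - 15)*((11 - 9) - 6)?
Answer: -1421/19 ≈ -74.789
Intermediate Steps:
C = 3 (C = -1 + ((12 - 15)*((11 - 9) - 6))/3 = -1 + (-3*(2 - 6))/3 = -1 + (-3*(-4))/3 = -1 + (1/3)*12 = -1 + 4 = 3)
L = 61/19 (L = 2 + 23*(1/19) = 2 + 23/19 = 61/19 ≈ 3.2105)
C*(-26) + L = 3*(-26) + 61/19 = -78 + 61/19 = -1421/19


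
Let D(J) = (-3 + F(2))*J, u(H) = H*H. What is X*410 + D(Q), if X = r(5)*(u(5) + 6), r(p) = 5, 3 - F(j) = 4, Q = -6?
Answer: 63574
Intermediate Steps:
F(j) = -1 (F(j) = 3 - 1*4 = 3 - 4 = -1)
u(H) = H²
D(J) = -4*J (D(J) = (-3 - 1)*J = -4*J)
X = 155 (X = 5*(5² + 6) = 5*(25 + 6) = 5*31 = 155)
X*410 + D(Q) = 155*410 - 4*(-6) = 63550 + 24 = 63574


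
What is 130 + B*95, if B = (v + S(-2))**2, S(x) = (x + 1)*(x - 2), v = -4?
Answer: 130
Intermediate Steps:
S(x) = (1 + x)*(-2 + x)
B = 0 (B = (-4 + (-2 + (-2)**2 - 1*(-2)))**2 = (-4 + (-2 + 4 + 2))**2 = (-4 + 4)**2 = 0**2 = 0)
130 + B*95 = 130 + 0*95 = 130 + 0 = 130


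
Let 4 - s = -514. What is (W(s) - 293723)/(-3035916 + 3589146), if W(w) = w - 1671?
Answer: -16382/30735 ≈ -0.53301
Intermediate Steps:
s = 518 (s = 4 - 1*(-514) = 4 + 514 = 518)
W(w) = -1671 + w
(W(s) - 293723)/(-3035916 + 3589146) = ((-1671 + 518) - 293723)/(-3035916 + 3589146) = (-1153 - 293723)/553230 = -294876*1/553230 = -16382/30735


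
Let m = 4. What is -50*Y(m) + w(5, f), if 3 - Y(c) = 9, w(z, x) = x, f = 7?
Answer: 307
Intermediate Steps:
Y(c) = -6 (Y(c) = 3 - 1*9 = 3 - 9 = -6)
-50*Y(m) + w(5, f) = -50*(-6) + 7 = 300 + 7 = 307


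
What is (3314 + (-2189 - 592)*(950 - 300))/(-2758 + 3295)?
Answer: -1804336/537 ≈ -3360.0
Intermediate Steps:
(3314 + (-2189 - 592)*(950 - 300))/(-2758 + 3295) = (3314 - 2781*650)/537 = (3314 - 1807650)*(1/537) = -1804336*1/537 = -1804336/537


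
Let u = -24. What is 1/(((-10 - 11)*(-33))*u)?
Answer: -1/16632 ≈ -6.0125e-5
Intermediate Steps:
1/(((-10 - 11)*(-33))*u) = 1/(((-10 - 11)*(-33))*(-24)) = 1/(-21*(-33)*(-24)) = 1/(693*(-24)) = 1/(-16632) = -1/16632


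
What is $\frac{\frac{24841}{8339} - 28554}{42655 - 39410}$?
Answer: $- \frac{47617393}{5412011} \approx -8.7985$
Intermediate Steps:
$\frac{\frac{24841}{8339} - 28554}{42655 - 39410} = \frac{24841 \cdot \frac{1}{8339} - 28554}{3245} = \left(\frac{24841}{8339} - 28554\right) \frac{1}{3245} = \left(- \frac{238086965}{8339}\right) \frac{1}{3245} = - \frac{47617393}{5412011}$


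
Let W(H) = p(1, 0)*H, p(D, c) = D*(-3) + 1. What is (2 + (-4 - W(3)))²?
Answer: 16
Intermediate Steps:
p(D, c) = 1 - 3*D (p(D, c) = -3*D + 1 = 1 - 3*D)
W(H) = -2*H (W(H) = (1 - 3*1)*H = (1 - 3)*H = -2*H)
(2 + (-4 - W(3)))² = (2 + (-4 - (-2)*3))² = (2 + (-4 - 1*(-6)))² = (2 + (-4 + 6))² = (2 + 2)² = 4² = 16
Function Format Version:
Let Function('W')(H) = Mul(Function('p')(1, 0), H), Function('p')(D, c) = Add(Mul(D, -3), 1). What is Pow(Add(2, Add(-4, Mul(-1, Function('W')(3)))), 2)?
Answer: 16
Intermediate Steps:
Function('p')(D, c) = Add(1, Mul(-3, D)) (Function('p')(D, c) = Add(Mul(-3, D), 1) = Add(1, Mul(-3, D)))
Function('W')(H) = Mul(-2, H) (Function('W')(H) = Mul(Add(1, Mul(-3, 1)), H) = Mul(Add(1, -3), H) = Mul(-2, H))
Pow(Add(2, Add(-4, Mul(-1, Function('W')(3)))), 2) = Pow(Add(2, Add(-4, Mul(-1, Mul(-2, 3)))), 2) = Pow(Add(2, Add(-4, Mul(-1, -6))), 2) = Pow(Add(2, Add(-4, 6)), 2) = Pow(Add(2, 2), 2) = Pow(4, 2) = 16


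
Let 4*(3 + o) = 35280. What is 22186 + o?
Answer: 31003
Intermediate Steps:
o = 8817 (o = -3 + (¼)*35280 = -3 + 8820 = 8817)
22186 + o = 22186 + 8817 = 31003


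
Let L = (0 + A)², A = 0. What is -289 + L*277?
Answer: -289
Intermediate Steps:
L = 0 (L = (0 + 0)² = 0² = 0)
-289 + L*277 = -289 + 0*277 = -289 + 0 = -289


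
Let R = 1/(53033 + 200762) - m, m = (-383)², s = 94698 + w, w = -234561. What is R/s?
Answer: 12409644918/11832176695 ≈ 1.0488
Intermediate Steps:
s = -139863 (s = 94698 - 234561 = -139863)
m = 146689
R = -37228934754/253795 (R = 1/(53033 + 200762) - 1*146689 = 1/253795 - 146689 = -37228934754/253795 ≈ -1.4669e+5)
R/s = -37228934754/253795/(-139863) = -37228934754/253795*(-1/139863) = 12409644918/11832176695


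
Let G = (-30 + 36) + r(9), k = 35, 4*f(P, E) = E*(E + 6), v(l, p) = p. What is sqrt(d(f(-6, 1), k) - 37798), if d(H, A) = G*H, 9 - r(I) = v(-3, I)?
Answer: 5*I*sqrt(6046)/2 ≈ 194.39*I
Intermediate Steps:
f(P, E) = E*(6 + E)/4 (f(P, E) = (E*(E + 6))/4 = (E*(6 + E))/4 = E*(6 + E)/4)
r(I) = 9 - I
G = 6 (G = (-30 + 36) + (9 - 1*9) = 6 + (9 - 9) = 6 + 0 = 6)
d(H, A) = 6*H
sqrt(d(f(-6, 1), k) - 37798) = sqrt(6*((1/4)*1*(6 + 1)) - 37798) = sqrt(6*((1/4)*1*7) - 37798) = sqrt(6*(7/4) - 37798) = sqrt(21/2 - 37798) = sqrt(-75575/2) = 5*I*sqrt(6046)/2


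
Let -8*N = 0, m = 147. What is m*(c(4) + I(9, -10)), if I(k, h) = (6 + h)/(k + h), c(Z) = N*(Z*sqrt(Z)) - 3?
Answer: 147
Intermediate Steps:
N = 0 (N = -1/8*0 = 0)
c(Z) = -3 (c(Z) = 0*(Z*sqrt(Z)) - 3 = 0*Z**(3/2) - 3 = 0 - 3 = -3)
I(k, h) = (6 + h)/(h + k)
m*(c(4) + I(9, -10)) = 147*(-3 + (6 - 10)/(-10 + 9)) = 147*(-3 - 4/(-1)) = 147*(-3 - 1*(-4)) = 147*(-3 + 4) = 147*1 = 147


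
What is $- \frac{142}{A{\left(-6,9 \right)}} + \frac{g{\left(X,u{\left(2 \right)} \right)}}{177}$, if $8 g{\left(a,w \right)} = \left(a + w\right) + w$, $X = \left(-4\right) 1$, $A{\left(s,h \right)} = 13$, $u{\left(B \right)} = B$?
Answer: $- \frac{142}{13} \approx -10.923$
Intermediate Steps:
$X = -4$
$g{\left(a,w \right)} = \frac{w}{4} + \frac{a}{8}$ ($g{\left(a,w \right)} = \frac{\left(a + w\right) + w}{8} = \frac{a + 2 w}{8} = \frac{w}{4} + \frac{a}{8}$)
$- \frac{142}{A{\left(-6,9 \right)}} + \frac{g{\left(X,u{\left(2 \right)} \right)}}{177} = - \frac{142}{13} + \frac{\frac{1}{4} \cdot 2 + \frac{1}{8} \left(-4\right)}{177} = \left(-142\right) \frac{1}{13} + \left(\frac{1}{2} - \frac{1}{2}\right) \frac{1}{177} = - \frac{142}{13} + 0 \cdot \frac{1}{177} = - \frac{142}{13} + 0 = - \frac{142}{13}$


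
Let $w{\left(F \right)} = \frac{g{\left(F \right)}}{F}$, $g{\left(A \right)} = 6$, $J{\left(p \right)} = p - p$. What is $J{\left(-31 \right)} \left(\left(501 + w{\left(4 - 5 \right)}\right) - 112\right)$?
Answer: $0$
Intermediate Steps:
$J{\left(p \right)} = 0$
$w{\left(F \right)} = \frac{6}{F}$
$J{\left(-31 \right)} \left(\left(501 + w{\left(4 - 5 \right)}\right) - 112\right) = 0 \left(\left(501 + \frac{6}{4 - 5}\right) - 112\right) = 0 \left(\left(501 + \frac{6}{-1}\right) - 112\right) = 0 \left(\left(501 + 6 \left(-1\right)\right) - 112\right) = 0 \left(\left(501 - 6\right) - 112\right) = 0 \left(495 - 112\right) = 0 \cdot 383 = 0$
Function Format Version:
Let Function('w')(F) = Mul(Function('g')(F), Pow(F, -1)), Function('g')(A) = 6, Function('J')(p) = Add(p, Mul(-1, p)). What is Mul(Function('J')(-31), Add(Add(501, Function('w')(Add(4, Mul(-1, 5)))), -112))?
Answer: 0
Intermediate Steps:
Function('J')(p) = 0
Function('w')(F) = Mul(6, Pow(F, -1))
Mul(Function('J')(-31), Add(Add(501, Function('w')(Add(4, Mul(-1, 5)))), -112)) = Mul(0, Add(Add(501, Mul(6, Pow(Add(4, Mul(-1, 5)), -1))), -112)) = Mul(0, Add(Add(501, Mul(6, Pow(Add(4, -5), -1))), -112)) = Mul(0, Add(Add(501, Mul(6, Pow(-1, -1))), -112)) = Mul(0, Add(Add(501, Mul(6, -1)), -112)) = Mul(0, Add(Add(501, -6), -112)) = Mul(0, Add(495, -112)) = Mul(0, 383) = 0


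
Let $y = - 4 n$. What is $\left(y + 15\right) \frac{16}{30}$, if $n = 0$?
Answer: $8$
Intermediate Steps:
$y = 0$ ($y = \left(-4\right) 0 = 0$)
$\left(y + 15\right) \frac{16}{30} = \left(0 + 15\right) \frac{16}{30} = 15 \cdot 16 \cdot \frac{1}{30} = 15 \cdot \frac{8}{15} = 8$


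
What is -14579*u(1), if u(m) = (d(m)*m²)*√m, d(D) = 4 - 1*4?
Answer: 0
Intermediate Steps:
d(D) = 0 (d(D) = 4 - 4 = 0)
u(m) = 0 (u(m) = (0*m²)*√m = 0*√m = 0)
-14579*u(1) = -14579*0 = 0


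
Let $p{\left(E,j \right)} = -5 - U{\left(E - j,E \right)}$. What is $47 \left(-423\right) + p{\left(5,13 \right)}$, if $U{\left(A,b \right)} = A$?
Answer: $-19878$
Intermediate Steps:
$p{\left(E,j \right)} = -5 + j - E$ ($p{\left(E,j \right)} = -5 - \left(E - j\right) = -5 + j - E$)
$47 \left(-423\right) + p{\left(5,13 \right)} = 47 \left(-423\right) - -3 = -19881 - -3 = -19881 + 3 = -19878$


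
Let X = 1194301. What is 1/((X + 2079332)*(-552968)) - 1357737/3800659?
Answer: -2457794923191160987/6880007243646118296 ≈ -0.35724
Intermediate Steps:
1/((X + 2079332)*(-552968)) - 1357737/3800659 = 1/((1194301 + 2079332)*(-552968)) - 1357737/3800659 = -1/552968/3273633 - 1357737*1/3800659 = (1/3273633)*(-1/552968) - 1357737/3800659 = -1/1810214292744 - 1357737/3800659 = -2457794923191160987/6880007243646118296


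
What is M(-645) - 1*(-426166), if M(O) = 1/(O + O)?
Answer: 549754139/1290 ≈ 4.2617e+5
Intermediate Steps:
M(O) = 1/(2*O)
M(-645) - 1*(-426166) = (½)/(-645) - 1*(-426166) = (½)*(-1/645) + 426166 = -1/1290 + 426166 = 549754139/1290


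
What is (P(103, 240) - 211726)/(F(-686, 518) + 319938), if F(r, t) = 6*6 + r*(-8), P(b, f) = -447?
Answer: -212173/325462 ≈ -0.65191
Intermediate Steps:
F(r, t) = 36 - 8*r
(P(103, 240) - 211726)/(F(-686, 518) + 319938) = (-447 - 211726)/((36 - 8*(-686)) + 319938) = -212173/((36 + 5488) + 319938) = -212173/(5524 + 319938) = -212173/325462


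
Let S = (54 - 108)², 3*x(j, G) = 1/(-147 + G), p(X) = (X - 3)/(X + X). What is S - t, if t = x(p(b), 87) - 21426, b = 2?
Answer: 4381561/180 ≈ 24342.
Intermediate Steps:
p(X) = (-3 + X)/(2*X) (p(X) = (-3 + X)/((2*X)) = (-3 + X)*(1/(2*X)) = (-3 + X)/(2*X))
x(j, G) = 1/(3*(-147 + G))
S = 2916 (S = (-54)² = 2916)
t = -3856681/180 (t = 1/(3*(-147 + 87)) - 21426 = (⅓)/(-60) - 21426 = (⅓)*(-1/60) - 21426 = -1/180 - 21426 = -3856681/180 ≈ -21426.)
S - t = 2916 - 1*(-3856681/180) = 2916 + 3856681/180 = 4381561/180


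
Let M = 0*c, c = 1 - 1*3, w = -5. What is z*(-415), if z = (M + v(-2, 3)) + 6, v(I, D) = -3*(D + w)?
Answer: -4980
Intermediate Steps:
c = -2 (c = 1 - 3 = -2)
v(I, D) = 15 - 3*D (v(I, D) = -3*(D - 5) = -3*(-5 + D) = 15 - 3*D)
M = 0 (M = 0*(-2) = 0)
z = 12 (z = (0 + (15 - 3*3)) + 6 = (0 + (15 - 9)) + 6 = (0 + 6) + 6 = 6 + 6 = 12)
z*(-415) = 12*(-415) = -4980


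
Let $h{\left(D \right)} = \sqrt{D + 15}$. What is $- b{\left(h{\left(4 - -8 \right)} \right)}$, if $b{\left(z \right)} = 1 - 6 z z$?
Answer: $161$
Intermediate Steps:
$h{\left(D \right)} = \sqrt{15 + D}$
$b{\left(z \right)} = 1 - 6 z^{2}$
$- b{\left(h{\left(4 - -8 \right)} \right)} = - (1 - 6 \left(\sqrt{15 + \left(4 - -8\right)}\right)^{2}) = - (1 - 6 \left(\sqrt{15 + \left(4 + 8\right)}\right)^{2}) = - (1 - 6 \left(\sqrt{15 + 12}\right)^{2}) = - (1 - 6 \left(\sqrt{27}\right)^{2}) = - (1 - 6 \left(3 \sqrt{3}\right)^{2}) = - (1 - 162) = \left(-1\right) \left(-161\right) = 161$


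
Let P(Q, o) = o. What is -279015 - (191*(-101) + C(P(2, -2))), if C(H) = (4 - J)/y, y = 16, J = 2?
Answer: -2077793/8 ≈ -2.5972e+5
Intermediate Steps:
C(H) = ⅛ (C(H) = (4 - 1*2)/16 = (4 - 2)*(1/16) = 2*(1/16) = ⅛)
-279015 - (191*(-101) + C(P(2, -2))) = -279015 - (191*(-101) + ⅛) = -279015 - (-19291 + ⅛) = -279015 - 1*(-154327/8) = -279015 + 154327/8 = -2077793/8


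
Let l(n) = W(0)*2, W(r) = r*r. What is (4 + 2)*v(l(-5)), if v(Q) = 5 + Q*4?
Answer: 30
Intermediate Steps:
W(r) = r**2
l(n) = 0 (l(n) = 0**2*2 = 0*2 = 0)
v(Q) = 5 + 4*Q
(4 + 2)*v(l(-5)) = (4 + 2)*(5 + 4*0) = 6*(5 + 0) = 6*5 = 30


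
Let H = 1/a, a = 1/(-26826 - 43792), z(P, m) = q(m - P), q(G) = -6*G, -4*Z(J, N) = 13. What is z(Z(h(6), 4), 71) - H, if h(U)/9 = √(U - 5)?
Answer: 140345/2 ≈ 70173.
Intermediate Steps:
h(U) = 9*√(-5 + U) (h(U) = 9*√(U - 5) = 9*√(-5 + U))
Z(J, N) = -13/4 (Z(J, N) = -¼*13 = -13/4)
z(P, m) = -6*m + 6*P (z(P, m) = -6*(m - P) = -6*m + 6*P)
a = -1/70618 (a = 1/(-70618) = -1/70618 ≈ -1.4161e-5)
H = -70618 (H = 1/(-1/70618) = -70618)
z(Z(h(6), 4), 71) - H = (-6*71 + 6*(-13/4)) - 1*(-70618) = (-426 - 39/2) + 70618 = -891/2 + 70618 = 140345/2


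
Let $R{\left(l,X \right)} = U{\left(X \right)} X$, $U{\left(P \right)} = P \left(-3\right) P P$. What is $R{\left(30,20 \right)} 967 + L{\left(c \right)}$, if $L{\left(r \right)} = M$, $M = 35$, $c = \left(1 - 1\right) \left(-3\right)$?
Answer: $-464159965$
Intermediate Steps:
$c = 0$ ($c = 0 \left(-3\right) = 0$)
$U{\left(P \right)} = - 3 P^{3}$ ($U{\left(P \right)} = - 3 P P P = - 3 P^{2} P = - 3 P^{3}$)
$R{\left(l,X \right)} = - 3 X^{4}$ ($R{\left(l,X \right)} = - 3 X^{3} X = - 3 X^{4}$)
$L{\left(r \right)} = 35$
$R{\left(30,20 \right)} 967 + L{\left(c \right)} = - 3 \cdot 20^{4} \cdot 967 + 35 = \left(-3\right) 160000 \cdot 967 + 35 = \left(-480000\right) 967 + 35 = -464160000 + 35 = -464159965$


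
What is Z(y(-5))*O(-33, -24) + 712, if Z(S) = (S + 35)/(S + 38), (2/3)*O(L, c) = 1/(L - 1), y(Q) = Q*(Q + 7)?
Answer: 1355573/1904 ≈ 711.96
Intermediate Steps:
y(Q) = Q*(7 + Q)
O(L, c) = 3/(2*(-1 + L)) (O(L, c) = 3/(2*(L - 1)) = 3/(2*(-1 + L)))
Z(S) = (35 + S)/(38 + S)
Z(y(-5))*O(-33, -24) + 712 = ((35 - 5*(7 - 5))/(38 - 5*(7 - 5)))*(3/(2*(-1 - 33))) + 712 = ((35 - 5*2)/(38 - 5*2))*((3/2)/(-34)) + 712 = ((35 - 10)/(38 - 10))*((3/2)*(-1/34)) + 712 = (25/28)*(-3/68) + 712 = -75/1904 + 712 = 1355573/1904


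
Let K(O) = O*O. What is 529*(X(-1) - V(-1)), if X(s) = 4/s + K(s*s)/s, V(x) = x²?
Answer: -3174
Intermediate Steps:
K(O) = O²
X(s) = s³ + 4/s (X(s) = 4/s + (s*s)²/s = 4/s + (s²)²/s = 4/s + s⁴/s = 4/s + s³ = s³ + 4/s)
529*(X(-1) - V(-1)) = 529*((4 + (-1)⁴)/(-1) - 1*(-1)²) = 529*(-(4 + 1) - 1*1) = 529*(-1*5 - 1) = 529*(-5 - 1) = 529*(-6) = -3174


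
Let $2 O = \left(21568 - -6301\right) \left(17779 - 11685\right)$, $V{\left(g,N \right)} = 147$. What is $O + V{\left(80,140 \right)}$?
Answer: $84916990$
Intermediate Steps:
$O = 84916843$ ($O = \frac{\left(21568 - -6301\right) \left(17779 - 11685\right)}{2} = \frac{\left(21568 + 6301\right) 6094}{2} = \frac{27869 \cdot 6094}{2} = \frac{1}{2} \cdot 169833686 = 84916843$)
$O + V{\left(80,140 \right)} = 84916843 + 147 = 84916990$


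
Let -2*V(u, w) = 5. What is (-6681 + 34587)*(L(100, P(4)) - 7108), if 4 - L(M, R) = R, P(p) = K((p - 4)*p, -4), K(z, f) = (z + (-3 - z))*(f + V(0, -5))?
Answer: -198788391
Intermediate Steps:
V(u, w) = -5/2 (V(u, w) = -1/2*5 = -5/2)
K(z, f) = 15/2 - 3*f (K(z, f) = (z + (-3 - z))*(f - 5/2) = -3*(-5/2 + f) = 15/2 - 3*f)
P(p) = 39/2 (P(p) = 15/2 - 3*(-4) = 15/2 + 12 = 39/2)
L(M, R) = 4 - R
(-6681 + 34587)*(L(100, P(4)) - 7108) = (-6681 + 34587)*((4 - 1*39/2) - 7108) = 27906*((4 - 39/2) - 7108) = 27906*(-31/2 - 7108) = 27906*(-14247/2) = -198788391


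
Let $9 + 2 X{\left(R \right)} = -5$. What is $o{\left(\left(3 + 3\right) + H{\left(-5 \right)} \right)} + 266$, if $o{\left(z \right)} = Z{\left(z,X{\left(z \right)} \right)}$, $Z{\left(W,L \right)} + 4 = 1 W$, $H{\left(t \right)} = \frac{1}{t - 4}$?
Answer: $\frac{2411}{9} \approx 267.89$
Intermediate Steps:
$X{\left(R \right)} = -7$ ($X{\left(R \right)} = - \frac{9}{2} + \frac{1}{2} \left(-5\right) = - \frac{9}{2} - \frac{5}{2} = -7$)
$H{\left(t \right)} = \frac{1}{-4 + t}$
$Z{\left(W,L \right)} = -4 + W$ ($Z{\left(W,L \right)} = -4 + 1 W = -4 + W$)
$o{\left(z \right)} = -4 + z$
$o{\left(\left(3 + 3\right) + H{\left(-5 \right)} \right)} + 266 = \left(-4 + \left(\left(3 + 3\right) + \frac{1}{-4 - 5}\right)\right) + 266 = \left(-4 + \left(6 + \frac{1}{-9}\right)\right) + 266 = \left(-4 + \left(6 - \frac{1}{9}\right)\right) + 266 = \left(-4 + \frac{53}{9}\right) + 266 = \frac{17}{9} + 266 = \frac{2411}{9}$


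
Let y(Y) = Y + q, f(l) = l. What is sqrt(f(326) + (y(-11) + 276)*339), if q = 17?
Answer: 2*sqrt(23981) ≈ 309.72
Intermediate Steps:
y(Y) = 17 + Y (y(Y) = Y + 17 = 17 + Y)
sqrt(f(326) + (y(-11) + 276)*339) = sqrt(326 + ((17 - 11) + 276)*339) = sqrt(326 + (6 + 276)*339) = sqrt(326 + 282*339) = sqrt(326 + 95598) = sqrt(95924) = 2*sqrt(23981)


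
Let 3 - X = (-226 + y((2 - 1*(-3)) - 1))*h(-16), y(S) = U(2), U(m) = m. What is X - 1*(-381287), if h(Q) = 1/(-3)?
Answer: 1143646/3 ≈ 3.8122e+5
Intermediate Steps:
y(S) = 2
h(Q) = -⅓
X = -215/3 (X = 3 - (-226 + 2)*(-1)/3 = 3 - (-224)*(-1)/3 = 3 - 1*224/3 = 3 - 224/3 = -215/3 ≈ -71.667)
X - 1*(-381287) = -215/3 - 1*(-381287) = -215/3 + 381287 = 1143646/3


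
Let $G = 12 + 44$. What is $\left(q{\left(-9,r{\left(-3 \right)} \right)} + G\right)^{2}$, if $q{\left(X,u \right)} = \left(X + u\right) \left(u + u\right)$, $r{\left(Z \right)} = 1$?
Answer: $1600$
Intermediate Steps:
$q{\left(X,u \right)} = 2 u \left(X + u\right)$ ($q{\left(X,u \right)} = \left(X + u\right) 2 u = 2 u \left(X + u\right)$)
$G = 56$
$\left(q{\left(-9,r{\left(-3 \right)} \right)} + G\right)^{2} = \left(2 \cdot 1 \left(-9 + 1\right) + 56\right)^{2} = \left(2 \cdot 1 \left(-8\right) + 56\right)^{2} = \left(-16 + 56\right)^{2} = 40^{2} = 1600$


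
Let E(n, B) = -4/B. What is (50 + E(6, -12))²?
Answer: 22801/9 ≈ 2533.4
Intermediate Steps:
(50 + E(6, -12))² = (50 - 4/(-12))² = (50 - 4*(-1/12))² = (50 + ⅓)² = (151/3)² = 22801/9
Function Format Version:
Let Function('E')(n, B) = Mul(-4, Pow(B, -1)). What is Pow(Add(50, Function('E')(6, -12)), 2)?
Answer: Rational(22801, 9) ≈ 2533.4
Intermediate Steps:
Pow(Add(50, Function('E')(6, -12)), 2) = Pow(Add(50, Mul(-4, Pow(-12, -1))), 2) = Pow(Add(50, Mul(-4, Rational(-1, 12))), 2) = Pow(Add(50, Rational(1, 3)), 2) = Pow(Rational(151, 3), 2) = Rational(22801, 9)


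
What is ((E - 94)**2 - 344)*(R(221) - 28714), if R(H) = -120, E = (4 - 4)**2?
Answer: -244858328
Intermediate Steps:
E = 0 (E = 0**2 = 0)
((E - 94)**2 - 344)*(R(221) - 28714) = ((0 - 94)**2 - 344)*(-120 - 28714) = ((-94)**2 - 344)*(-28834) = (8836 - 344)*(-28834) = 8492*(-28834) = -244858328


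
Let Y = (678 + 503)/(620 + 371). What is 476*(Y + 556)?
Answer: 262836252/991 ≈ 2.6522e+5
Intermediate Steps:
Y = 1181/991 ≈ 1.1917
476*(Y + 556) = 476*(1181/991 + 556) = 476*(552177/991) = 262836252/991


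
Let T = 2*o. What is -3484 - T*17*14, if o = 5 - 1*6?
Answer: -3008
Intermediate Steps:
o = -1 (o = 5 - 6 = -1)
T = -2 (T = 2*(-1) = -2)
-3484 - T*17*14 = -3484 - (-2*17)*14 = -3484 - (-34)*14 = -3484 - 1*(-476) = -3484 + 476 = -3008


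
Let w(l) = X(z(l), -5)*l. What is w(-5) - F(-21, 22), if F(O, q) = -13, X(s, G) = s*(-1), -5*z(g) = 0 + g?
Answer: 18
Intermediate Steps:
z(g) = -g/5 (z(g) = -(0 + g)/5 = -g/5)
X(s, G) = -s
w(l) = l**2/5 (w(l) = (-(-1)*l/5)*l = (l/5)*l = l**2/5)
w(-5) - F(-21, 22) = (1/5)*(-5)**2 - 1*(-13) = (1/5)*25 + 13 = 5 + 13 = 18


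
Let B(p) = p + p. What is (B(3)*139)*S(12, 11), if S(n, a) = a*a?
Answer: 100914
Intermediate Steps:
S(n, a) = a²
B(p) = 2*p
(B(3)*139)*S(12, 11) = ((2*3)*139)*11² = (6*139)*121 = 834*121 = 100914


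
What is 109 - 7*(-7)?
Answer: 158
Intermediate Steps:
109 - 7*(-7) = 109 - 1*(-49) = 109 + 49 = 158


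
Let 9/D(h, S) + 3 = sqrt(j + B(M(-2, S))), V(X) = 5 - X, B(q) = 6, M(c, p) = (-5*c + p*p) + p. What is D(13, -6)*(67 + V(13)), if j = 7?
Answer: 1593/4 + 531*sqrt(13)/4 ≈ 876.89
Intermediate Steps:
M(c, p) = p + p**2 - 5*c (M(c, p) = (-5*c + p**2) + p = (p**2 - 5*c) + p = p + p**2 - 5*c)
D(h, S) = 9/(-3 + sqrt(13)) (D(h, S) = 9/(-3 + sqrt(7 + 6)) = 9/(-3 + sqrt(13)))
D(13, -6)*(67 + V(13)) = (27/4 + 9*sqrt(13)/4)*(67 + (5 - 1*13)) = (27/4 + 9*sqrt(13)/4)*(67 + (5 - 13)) = (27/4 + 9*sqrt(13)/4)*(67 - 8) = (27/4 + 9*sqrt(13)/4)*59 = 1593/4 + 531*sqrt(13)/4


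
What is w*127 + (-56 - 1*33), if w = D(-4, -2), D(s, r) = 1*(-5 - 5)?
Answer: -1359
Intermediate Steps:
D(s, r) = -10 (D(s, r) = 1*(-10) = -10)
w = -10
w*127 + (-56 - 1*33) = -10*127 + (-56 - 1*33) = -1270 + (-56 - 33) = -1270 - 89 = -1359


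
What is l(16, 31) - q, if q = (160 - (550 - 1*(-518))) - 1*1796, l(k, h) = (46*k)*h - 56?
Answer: 25464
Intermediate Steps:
l(k, h) = -56 + 46*h*k (l(k, h) = 46*h*k - 56 = -56 + 46*h*k)
q = -2704 (q = (160 - (550 + 518)) - 1796 = (160 - 1*1068) - 1796 = (160 - 1068) - 1796 = -908 - 1796 = -2704)
l(16, 31) - q = (-56 + 46*31*16) - 1*(-2704) = (-56 + 22816) + 2704 = 22760 + 2704 = 25464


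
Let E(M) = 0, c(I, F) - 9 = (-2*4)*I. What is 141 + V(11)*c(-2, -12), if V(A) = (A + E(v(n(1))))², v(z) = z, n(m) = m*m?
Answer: 3166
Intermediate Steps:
n(m) = m²
c(I, F) = 9 - 8*I (c(I, F) = 9 + (-2*4)*I = 9 - 8*I)
V(A) = A² (V(A) = (A + 0)² = A²)
141 + V(11)*c(-2, -12) = 141 + 11²*(9 - 8*(-2)) = 141 + 121*(9 + 16) = 141 + 121*25 = 141 + 3025 = 3166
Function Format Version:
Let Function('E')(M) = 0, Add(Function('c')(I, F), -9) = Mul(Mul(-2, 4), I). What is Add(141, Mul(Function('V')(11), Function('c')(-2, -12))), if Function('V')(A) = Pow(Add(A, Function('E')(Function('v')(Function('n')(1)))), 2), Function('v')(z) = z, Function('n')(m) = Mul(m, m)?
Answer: 3166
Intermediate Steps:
Function('n')(m) = Pow(m, 2)
Function('c')(I, F) = Add(9, Mul(-8, I)) (Function('c')(I, F) = Add(9, Mul(Mul(-2, 4), I)) = Add(9, Mul(-8, I)))
Function('V')(A) = Pow(A, 2) (Function('V')(A) = Pow(Add(A, 0), 2) = Pow(A, 2))
Add(141, Mul(Function('V')(11), Function('c')(-2, -12))) = Add(141, Mul(Pow(11, 2), Add(9, Mul(-8, -2)))) = Add(141, Mul(121, Add(9, 16))) = Add(141, Mul(121, 25)) = Add(141, 3025) = 3166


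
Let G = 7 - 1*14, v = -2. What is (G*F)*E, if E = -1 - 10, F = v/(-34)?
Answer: 77/17 ≈ 4.5294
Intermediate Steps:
F = 1/17 (F = -2/(-34) = -2*(-1/34) = 1/17 ≈ 0.058824)
E = -11
G = -7 (G = 7 - 14 = -7)
(G*F)*E = -7*1/17*(-11) = -7/17*(-11) = 77/17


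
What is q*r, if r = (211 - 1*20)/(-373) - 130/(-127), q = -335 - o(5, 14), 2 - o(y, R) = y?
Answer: -8045356/47371 ≈ -169.84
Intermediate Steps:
o(y, R) = 2 - y
q = -332 (q = -335 - (2 - 1*5) = -335 - (2 - 5) = -335 - 1*(-3) = -335 + 3 = -332)
r = 24233/47371 (r = (211 - 20)*(-1/373) - 130*(-1/127) = 191*(-1/373) + 130/127 = -191/373 + 130/127 = 24233/47371 ≈ 0.51156)
q*r = -332*24233/47371 = -8045356/47371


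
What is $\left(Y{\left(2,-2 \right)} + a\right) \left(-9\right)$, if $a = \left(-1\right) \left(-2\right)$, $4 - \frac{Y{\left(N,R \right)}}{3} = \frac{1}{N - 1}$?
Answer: $-99$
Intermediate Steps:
$Y{\left(N,R \right)} = 12 - \frac{3}{-1 + N}$ ($Y{\left(N,R \right)} = 12 - \frac{3}{N - 1} = 12 - \frac{3}{-1 + N}$)
$a = 2$
$\left(Y{\left(2,-2 \right)} + a\right) \left(-9\right) = \left(\frac{3 \left(-5 + 4 \cdot 2\right)}{-1 + 2} + 2\right) \left(-9\right) = \left(\frac{3 \left(-5 + 8\right)}{1} + 2\right) \left(-9\right) = \left(3 \cdot 1 \cdot 3 + 2\right) \left(-9\right) = \left(9 + 2\right) \left(-9\right) = 11 \left(-9\right) = -99$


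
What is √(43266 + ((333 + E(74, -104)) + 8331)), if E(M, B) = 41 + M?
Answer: √52045 ≈ 228.13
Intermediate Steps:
√(43266 + ((333 + E(74, -104)) + 8331)) = √(43266 + ((333 + (41 + 74)) + 8331)) = √(43266 + ((333 + 115) + 8331)) = √(43266 + (448 + 8331)) = √(43266 + 8779) = √52045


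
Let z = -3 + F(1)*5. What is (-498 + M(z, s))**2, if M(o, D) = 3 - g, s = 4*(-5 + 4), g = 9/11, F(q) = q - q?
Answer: 29746116/121 ≈ 2.4584e+5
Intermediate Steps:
F(q) = 0
z = -3 (z = -3 + 0*5 = -3 + 0 = -3)
g = 9/11 (g = 9*(1/11) = 9/11 ≈ 0.81818)
s = -4 (s = 4*(-1) = -4)
M(o, D) = 24/11 (M(o, D) = 3 - 1*9/11 = 3 - 9/11 = 24/11)
(-498 + M(z, s))**2 = (-498 + 24/11)**2 = (-5454/11)**2 = 29746116/121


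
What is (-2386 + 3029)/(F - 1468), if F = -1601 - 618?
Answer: -643/3687 ≈ -0.17440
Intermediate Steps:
F = -2219
(-2386 + 3029)/(F - 1468) = (-2386 + 3029)/(-2219 - 1468) = 643/(-3687) = 643*(-1/3687) = -643/3687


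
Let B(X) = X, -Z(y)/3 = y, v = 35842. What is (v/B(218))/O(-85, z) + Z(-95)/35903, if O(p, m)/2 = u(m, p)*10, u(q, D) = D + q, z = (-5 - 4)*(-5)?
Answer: -618565663/3130741600 ≈ -0.19758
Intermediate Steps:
Z(y) = -3*y
z = 45 (z = -9*(-5) = 45)
O(p, m) = 20*m + 20*p (O(p, m) = 2*((p + m)*10) = 2*((m + p)*10) = 2*(10*m + 10*p) = 20*m + 20*p)
(v/B(218))/O(-85, z) + Z(-95)/35903 = (35842/218)/(20*45 + 20*(-85)) - 3*(-95)/35903 = (35842*(1/218))/(900 - 1700) + 285*(1/35903) = (17921/109)/(-800) + 285/35903 = (17921/109)*(-1/800) + 285/35903 = -17921/87200 + 285/35903 = -618565663/3130741600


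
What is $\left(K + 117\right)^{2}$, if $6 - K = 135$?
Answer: $144$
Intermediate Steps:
$K = -129$ ($K = 6 - 135 = -129$)
$\left(K + 117\right)^{2} = \left(-129 + 117\right)^{2} = \left(-12\right)^{2} = 144$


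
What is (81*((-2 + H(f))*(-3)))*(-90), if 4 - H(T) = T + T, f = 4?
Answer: -131220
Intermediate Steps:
H(T) = 4 - 2*T (H(T) = 4 - (T + T) = 4 - 2*T)
(81*((-2 + H(f))*(-3)))*(-90) = (81*((-2 + (4 - 2*4))*(-3)))*(-90) = (81*((-2 + (4 - 8))*(-3)))*(-90) = (81*((-2 - 4)*(-3)))*(-90) = (81*(-6*(-3)))*(-90) = (81*18)*(-90) = 1458*(-90) = -131220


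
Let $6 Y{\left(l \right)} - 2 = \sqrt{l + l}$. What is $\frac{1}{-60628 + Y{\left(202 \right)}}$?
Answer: $- \frac{545649}{33081425588} - \frac{3 \sqrt{101}}{33081425588} \approx -1.6495 \cdot 10^{-5}$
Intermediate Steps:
$Y{\left(l \right)} = \frac{1}{3} + \frac{\sqrt{2} \sqrt{l}}{6}$ ($Y{\left(l \right)} = \frac{1}{3} + \frac{\sqrt{l + l}}{6} = \frac{1}{3} + \frac{\sqrt{2 l}}{6} = \frac{1}{3} + \frac{\sqrt{2} \sqrt{l}}{6}$)
$\frac{1}{-60628 + Y{\left(202 \right)}} = \frac{1}{-60628 + \left(\frac{1}{3} + \frac{\sqrt{2} \sqrt{202}}{6}\right)} = \frac{1}{-60628 + \left(\frac{1}{3} + \frac{\sqrt{101}}{3}\right)} = \frac{1}{- \frac{181883}{3} + \frac{\sqrt{101}}{3}}$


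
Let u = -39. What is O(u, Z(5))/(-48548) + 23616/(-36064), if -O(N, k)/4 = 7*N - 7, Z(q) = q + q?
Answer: -9272666/13678399 ≈ -0.67791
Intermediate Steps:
Z(q) = 2*q
O(N, k) = 28 - 28*N (O(N, k) = -4*(7*N - 7) = -4*(-7 + 7*N) = 28 - 28*N)
O(u, Z(5))/(-48548) + 23616/(-36064) = (28 - 28*(-39))/(-48548) + 23616/(-36064) = (28 + 1092)*(-1/48548) + 23616*(-1/36064) = 1120*(-1/48548) - 738/1127 = -280/12137 - 738/1127 = -9272666/13678399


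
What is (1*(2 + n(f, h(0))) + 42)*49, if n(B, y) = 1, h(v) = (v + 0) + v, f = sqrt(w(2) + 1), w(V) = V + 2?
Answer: 2205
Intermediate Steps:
w(V) = 2 + V
f = sqrt(5) (f = sqrt((2 + 2) + 1) = sqrt(4 + 1) = sqrt(5) ≈ 2.2361)
h(v) = 2*v (h(v) = v + v = 2*v)
(1*(2 + n(f, h(0))) + 42)*49 = (1*(2 + 1) + 42)*49 = (1*3 + 42)*49 = (3 + 42)*49 = 45*49 = 2205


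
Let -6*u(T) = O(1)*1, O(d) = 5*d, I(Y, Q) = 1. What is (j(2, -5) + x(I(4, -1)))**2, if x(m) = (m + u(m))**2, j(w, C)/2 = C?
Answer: 128881/1296 ≈ 99.445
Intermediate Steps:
j(w, C) = 2*C
u(T) = -5/6 (u(T) = -5*1/6 = -5/6)
x(m) = (-5/6 + m)**2 (x(m) = (m - 5/6)**2 = (-5/6 + m)**2)
(j(2, -5) + x(I(4, -1)))**2 = (2*(-5) + (-5 + 6*1)**2/36)**2 = (-10 + (-5 + 6)**2/36)**2 = (-10 + (1/36)*1**2)**2 = (-10 + (1/36)*1)**2 = (-10 + 1/36)**2 = (-359/36)**2 = 128881/1296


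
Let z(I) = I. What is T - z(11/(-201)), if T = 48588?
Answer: 9766199/201 ≈ 48588.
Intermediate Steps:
T - z(11/(-201)) = 48588 - 11/(-201) = 48588 - 11*(-1)/201 = 48588 - 1*(-11/201) = 48588 + 11/201 = 9766199/201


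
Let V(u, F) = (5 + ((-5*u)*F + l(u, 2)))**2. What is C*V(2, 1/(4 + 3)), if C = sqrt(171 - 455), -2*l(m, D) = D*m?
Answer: 242*I*sqrt(71)/49 ≈ 41.615*I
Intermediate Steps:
l(m, D) = -D*m/2
C = 2*I*sqrt(71) (C = sqrt(-284) = 2*I*sqrt(71) ≈ 16.852*I)
V(u, F) = (5 - u - 5*F*u)**2 (V(u, F) = (5 + ((-5*u)*F - 1/2*2*u))**2 = (5 + (-5*F*u - u))**2 = (5 + (-u - 5*F*u))**2 = (5 - u - 5*F*u)**2)
C*V(2, 1/(4 + 3)) = (2*I*sqrt(71))*(-5 + 2 + 5*2/(4 + 3))**2 = (2*I*sqrt(71))*(-5 + 2 + 5*2/7)**2 = (2*I*sqrt(71))*(-5 + 2 + 5*(1/7)*2)**2 = (2*I*sqrt(71))*(-5 + 2 + 10/7)**2 = (2*I*sqrt(71))*(-11/7)**2 = (2*I*sqrt(71))*(121/49) = 242*I*sqrt(71)/49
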